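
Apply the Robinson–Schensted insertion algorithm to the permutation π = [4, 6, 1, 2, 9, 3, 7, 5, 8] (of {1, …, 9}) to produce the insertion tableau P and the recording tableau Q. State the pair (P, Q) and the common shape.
P = [1, 2, 3, 5, 8] / [4, 6, 7] / [9];  Q = [1, 2, 5, 7, 9] / [3, 4, 6] / [8];  common shape = (5, 3, 1)

Row-insert the values π_1, π_2, … into P one at a time, bumping the leftmost entry strictly greater than the inserted value down to the next row. The recording tableau Q records, in position (i, j), the step at which that cell was added to P.
  Insert 4 (step 1): P = [4];  Q = [1]
  Insert 6 (step 2): P = [4, 6];  Q = [1, 2]
  Insert 1 (step 3): P = [1, 6] / [4];  Q = [1, 2] / [3]
  Insert 2 (step 4): P = [1, 2] / [4, 6];  Q = [1, 2] / [3, 4]
  Insert 9 (step 5): P = [1, 2, 9] / [4, 6];  Q = [1, 2, 5] / [3, 4]
  Insert 3 (step 6): P = [1, 2, 3] / [4, 6, 9];  Q = [1, 2, 5] / [3, 4, 6]
  Insert 7 (step 7): P = [1, 2, 3, 7] / [4, 6, 9];  Q = [1, 2, 5, 7] / [3, 4, 6]
  Insert 5 (step 8): P = [1, 2, 3, 5] / [4, 6, 7] / [9];  Q = [1, 2, 5, 7] / [3, 4, 6] / [8]
  Insert 8 (step 9): P = [1, 2, 3, 5, 8] / [4, 6, 7] / [9];  Q = [1, 2, 5, 7, 9] / [3, 4, 6] / [8]
Final shape: (5, 3, 1).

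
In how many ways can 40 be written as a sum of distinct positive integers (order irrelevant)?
q(40) = 1113

A partition into distinct parts is a strictly decreasing sequence summing to n. The recurrence d(n, m) = d(n, m−1) + d(n−m, m−1) (use part m at most once) with q(n) = d(n, n) gives q(40) = 1113. (Euler's theorem: # distinct-part partitions = # odd-part partitions.)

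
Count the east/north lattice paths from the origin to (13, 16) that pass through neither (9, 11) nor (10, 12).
Number of paths = 35825545

Inclusion–exclusion. Total paths: C(29, 13) = 67863915. Through P₁: C(20, 9)·C(9, 4) = 21162960. Through P₂: C(22, 10)·C(7, 3) = 22632610. Since P₁ is strictly southwest of P₂, a monotone path through both must visit P₁ then P₂; paths through both = C(20, 9)·C(2, 1)·C(7, 3) = 11757200. Avoid both = 67863915 − 21162960 − 22632610 + 11757200 = 35825545.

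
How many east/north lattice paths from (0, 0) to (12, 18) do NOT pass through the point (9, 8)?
Number of paths = 79540565

Total paths from (0, 0) to (12, 18): C(30, 12) = 86493225. Paths through (9, 8): (paths (0, 0) → (9, 8)) × (paths (9, 8) → (12, 18)) = C(17, 9) · C(13, 3) = 24310 · 286 = 6952660. Avoidance count = 86493225 − 6952660 = 79540565.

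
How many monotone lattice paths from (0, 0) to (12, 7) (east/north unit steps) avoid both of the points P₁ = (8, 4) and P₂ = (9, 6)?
Number of paths = 18983

Inclusion–exclusion. Total paths: C(19, 12) = 50388. Through P₁: C(12, 8)·C(7, 4) = 17325. Through P₂: C(15, 9)·C(4, 3) = 20020. Since P₁ is strictly southwest of P₂, a monotone path through both must visit P₁ then P₂; paths through both = C(12, 8)·C(3, 1)·C(4, 3) = 5940. Avoid both = 50388 − 17325 − 20020 + 5940 = 18983.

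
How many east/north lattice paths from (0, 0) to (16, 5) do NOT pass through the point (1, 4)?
Number of paths = 20269

Total paths from (0, 0) to (16, 5): C(21, 16) = 20349. Paths through (1, 4): (paths (0, 0) → (1, 4)) × (paths (1, 4) → (16, 5)) = C(5, 1) · C(16, 15) = 5 · 16 = 80. Avoidance count = 20349 − 80 = 20269.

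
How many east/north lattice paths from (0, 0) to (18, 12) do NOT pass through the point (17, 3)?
Number of paths = 86481825

Total paths from (0, 0) to (18, 12): C(30, 18) = 86493225. Paths through (17, 3): (paths (0, 0) → (17, 3)) × (paths (17, 3) → (18, 12)) = C(20, 17) · C(10, 1) = 1140 · 10 = 11400. Avoidance count = 86493225 − 11400 = 86481825.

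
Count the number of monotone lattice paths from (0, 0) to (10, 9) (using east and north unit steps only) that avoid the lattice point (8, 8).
Number of paths = 53768

Total paths from (0, 0) to (10, 9): C(19, 10) = 92378. Paths through (8, 8): (paths (0, 0) → (8, 8)) × (paths (8, 8) → (10, 9)) = C(16, 8) · C(3, 2) = 12870 · 3 = 38610. Avoidance count = 92378 − 38610 = 53768.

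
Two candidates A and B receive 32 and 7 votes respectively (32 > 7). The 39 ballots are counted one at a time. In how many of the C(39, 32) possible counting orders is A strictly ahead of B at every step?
Strict-lead orderings = 9859575

Total orderings of the 39 votes with 32 for A: C(39, 32) = 15380937. By the Bertrand ballot formula (Cycle Lemma / reflection principle), the number of orderings in which A is strictly ahead of B throughout is (p − q)/(p + q) · C(p + q, p) = (32 − 7)/(32 + 7) · 15380937 = 9859575.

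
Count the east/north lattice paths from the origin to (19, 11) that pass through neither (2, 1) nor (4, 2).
Number of paths = 21473421

Inclusion–exclusion. Total paths: C(30, 19) = 54627300. Through P₁: C(3, 2)·C(27, 17) = 25308855. Through P₂: C(6, 4)·C(24, 15) = 19612560. Since P₁ is strictly southwest of P₂, a monotone path through both must visit P₁ then P₂; paths through both = C(3, 2)·C(3, 2)·C(24, 15) = 11767536. Avoid both = 54627300 − 25308855 − 19612560 + 11767536 = 21473421.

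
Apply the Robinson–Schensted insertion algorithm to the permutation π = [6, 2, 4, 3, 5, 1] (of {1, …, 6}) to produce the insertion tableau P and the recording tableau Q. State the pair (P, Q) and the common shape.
P = [1, 3, 5] / [2] / [4] / [6];  Q = [1, 3, 5] / [2] / [4] / [6];  common shape = (3, 1, 1, 1)

Row-insert the values π_1, π_2, … into P one at a time, bumping the leftmost entry strictly greater than the inserted value down to the next row. The recording tableau Q records, in position (i, j), the step at which that cell was added to P.
  Insert 6 (step 1): P = [6];  Q = [1]
  Insert 2 (step 2): P = [2] / [6];  Q = [1] / [2]
  Insert 4 (step 3): P = [2, 4] / [6];  Q = [1, 3] / [2]
  Insert 3 (step 4): P = [2, 3] / [4] / [6];  Q = [1, 3] / [2] / [4]
  Insert 5 (step 5): P = [2, 3, 5] / [4] / [6];  Q = [1, 3, 5] / [2] / [4]
  Insert 1 (step 6): P = [1, 3, 5] / [2] / [4] / [6];  Q = [1, 3, 5] / [2] / [4] / [6]
Final shape: (3, 1, 1, 1).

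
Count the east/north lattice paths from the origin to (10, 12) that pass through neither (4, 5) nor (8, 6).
Number of paths = 363986

Inclusion–exclusion. Total paths: C(22, 10) = 646646. Through P₁: C(9, 4)·C(13, 6) = 216216. Through P₂: C(14, 8)·C(8, 2) = 84084. Since P₁ is strictly southwest of P₂, a monotone path through both must visit P₁ then P₂; paths through both = C(9, 4)·C(5, 4)·C(8, 2) = 17640. Avoid both = 646646 − 216216 − 84084 + 17640 = 363986.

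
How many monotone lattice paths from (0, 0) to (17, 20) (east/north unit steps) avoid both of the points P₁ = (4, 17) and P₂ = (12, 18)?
Number of paths = 14086790550

Inclusion–exclusion. Total paths: C(37, 17) = 15905368710. Through P₁: C(21, 4)·C(16, 13) = 3351600. Through P₂: C(30, 12)·C(7, 5) = 1816357725. Since P₁ is strictly southwest of P₂, a monotone path through both must visit P₁ then P₂; paths through both = C(21, 4)·C(9, 8)·C(7, 5) = 1131165. Avoid both = 15905368710 − 3351600 − 1816357725 + 1131165 = 14086790550.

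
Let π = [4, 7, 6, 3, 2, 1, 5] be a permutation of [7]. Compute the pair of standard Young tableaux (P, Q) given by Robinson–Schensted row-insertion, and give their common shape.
P = [1, 5] / [2, 6] / [3] / [4] / [7];  Q = [1, 2] / [3, 7] / [4] / [5] / [6];  common shape = (2, 2, 1, 1, 1)

Row-insert the values π_1, π_2, … into P one at a time, bumping the leftmost entry strictly greater than the inserted value down to the next row. The recording tableau Q records, in position (i, j), the step at which that cell was added to P.
  Insert 4 (step 1): P = [4];  Q = [1]
  Insert 7 (step 2): P = [4, 7];  Q = [1, 2]
  Insert 6 (step 3): P = [4, 6] / [7];  Q = [1, 2] / [3]
  Insert 3 (step 4): P = [3, 6] / [4] / [7];  Q = [1, 2] / [3] / [4]
  Insert 2 (step 5): P = [2, 6] / [3] / [4] / [7];  Q = [1, 2] / [3] / [4] / [5]
  Insert 1 (step 6): P = [1, 6] / [2] / [3] / [4] / [7];  Q = [1, 2] / [3] / [4] / [5] / [6]
  Insert 5 (step 7): P = [1, 5] / [2, 6] / [3] / [4] / [7];  Q = [1, 2] / [3, 7] / [4] / [5] / [6]
Final shape: (2, 2, 1, 1, 1).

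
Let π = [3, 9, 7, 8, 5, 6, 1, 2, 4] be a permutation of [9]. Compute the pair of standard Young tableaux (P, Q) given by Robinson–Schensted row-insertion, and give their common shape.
P = [1, 2, 4] / [3, 5, 6] / [7, 8] / [9];  Q = [1, 2, 4] / [3, 6, 9] / [5, 8] / [7];  common shape = (3, 3, 2, 1)

Row-insert the values π_1, π_2, … into P one at a time, bumping the leftmost entry strictly greater than the inserted value down to the next row. The recording tableau Q records, in position (i, j), the step at which that cell was added to P.
  Insert 3 (step 1): P = [3];  Q = [1]
  Insert 9 (step 2): P = [3, 9];  Q = [1, 2]
  Insert 7 (step 3): P = [3, 7] / [9];  Q = [1, 2] / [3]
  Insert 8 (step 4): P = [3, 7, 8] / [9];  Q = [1, 2, 4] / [3]
  Insert 5 (step 5): P = [3, 5, 8] / [7] / [9];  Q = [1, 2, 4] / [3] / [5]
  Insert 6 (step 6): P = [3, 5, 6] / [7, 8] / [9];  Q = [1, 2, 4] / [3, 6] / [5]
  Insert 1 (step 7): P = [1, 5, 6] / [3, 8] / [7] / [9];  Q = [1, 2, 4] / [3, 6] / [5] / [7]
  Insert 2 (step 8): P = [1, 2, 6] / [3, 5] / [7, 8] / [9];  Q = [1, 2, 4] / [3, 6] / [5, 8] / [7]
  Insert 4 (step 9): P = [1, 2, 4] / [3, 5, 6] / [7, 8] / [9];  Q = [1, 2, 4] / [3, 6, 9] / [5, 8] / [7]
Final shape: (3, 3, 2, 1).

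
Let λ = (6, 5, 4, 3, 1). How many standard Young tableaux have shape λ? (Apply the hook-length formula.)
# SYT of shape (6, 5, 4, 3, 1) = 34918884

Hook-length formula: f^λ = n! / Π hook(c), product over all cells c of the Young diagram. For λ = (6, 5, 4, 3, 1), n = 19 boxes. Hook lengths by row (left-to-right, top-to-bottom): [10, 8, 7, 5, 3, 1]; [8, 6, 5, 3, 1]; [6, 4, 3, 1]; [4, 2, 1]; [1]. Product of hooks = 3483648000. So f^λ = 19! / 3483648000 = 121645100408832000 / 3483648000 = 34918884.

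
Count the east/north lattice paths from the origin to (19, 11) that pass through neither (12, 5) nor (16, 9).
Number of paths = 27910542

Inclusion–exclusion. Total paths: C(30, 19) = 54627300. Through P₁: C(17, 12)·C(13, 7) = 10618608. Through P₂: C(25, 16)·C(5, 3) = 20429750. Since P₁ is strictly southwest of P₂, a monotone path through both must visit P₁ then P₂; paths through both = C(17, 12)·C(8, 4)·C(5, 3) = 4331600. Avoid both = 54627300 − 10618608 − 20429750 + 4331600 = 27910542.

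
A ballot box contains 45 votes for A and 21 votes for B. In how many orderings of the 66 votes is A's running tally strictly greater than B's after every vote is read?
Strict-lead orderings = 32388118752312960

Total orderings of the 66 votes with 45 for A: C(66, 45) = 89067326568860640. By the Bertrand ballot formula (Cycle Lemma / reflection principle), the number of orderings in which A is strictly ahead of B throughout is (p − q)/(p + q) · C(p + q, p) = (45 − 21)/(45 + 21) · 89067326568860640 = 32388118752312960.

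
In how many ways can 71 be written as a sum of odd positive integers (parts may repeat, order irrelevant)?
p_odd(71) = 32992

Enumerate partitions using only odd parts via the recurrence o(n, m) = o(n, m−2) + o(n−m, m) over odd m, starting from the largest odd part ≤ n. This gives p_odd(71) = 32992. (Euler's theorem: equals the count of distinct-part partitions.)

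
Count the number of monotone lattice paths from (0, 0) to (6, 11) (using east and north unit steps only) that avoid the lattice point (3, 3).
Number of paths = 9076

Total paths from (0, 0) to (6, 11): C(17, 6) = 12376. Paths through (3, 3): (paths (0, 0) → (3, 3)) × (paths (3, 3) → (6, 11)) = C(6, 3) · C(11, 3) = 20 · 165 = 3300. Avoidance count = 12376 − 3300 = 9076.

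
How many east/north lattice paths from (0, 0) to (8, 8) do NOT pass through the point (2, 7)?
Number of paths = 12618

Total paths from (0, 0) to (8, 8): C(16, 8) = 12870. Paths through (2, 7): (paths (0, 0) → (2, 7)) × (paths (2, 7) → (8, 8)) = C(9, 2) · C(7, 6) = 36 · 7 = 252. Avoidance count = 12870 − 252 = 12618.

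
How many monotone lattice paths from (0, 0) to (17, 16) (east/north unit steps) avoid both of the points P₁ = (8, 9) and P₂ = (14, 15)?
Number of paths = 668311430

Inclusion–exclusion. Total paths: C(33, 17) = 1166803110. Through P₁: C(17, 8)·C(16, 9) = 278106400. Through P₂: C(29, 14)·C(4, 3) = 310235040. Since P₁ is strictly southwest of P₂, a monotone path through both must visit P₁ then P₂; paths through both = C(17, 8)·C(12, 6)·C(4, 3) = 89849760. Avoid both = 1166803110 − 278106400 − 310235040 + 89849760 = 668311430.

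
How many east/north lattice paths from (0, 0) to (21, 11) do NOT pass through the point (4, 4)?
Number of paths = 104797200

Total paths from (0, 0) to (21, 11): C(32, 21) = 129024480. Paths through (4, 4): (paths (0, 0) → (4, 4)) × (paths (4, 4) → (21, 11)) = C(8, 4) · C(24, 17) = 70 · 346104 = 24227280. Avoidance count = 129024480 − 24227280 = 104797200.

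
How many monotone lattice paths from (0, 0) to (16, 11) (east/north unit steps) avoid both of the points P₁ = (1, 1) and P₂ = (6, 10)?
Number of paths = 6456331

Inclusion–exclusion. Total paths: C(27, 16) = 13037895. Through P₁: C(2, 1)·C(25, 15) = 6537520. Through P₂: C(16, 6)·C(11, 10) = 88088. Since P₁ is strictly southwest of P₂, a monotone path through both must visit P₁ then P₂; paths through both = C(2, 1)·C(14, 5)·C(11, 10) = 44044. Avoid both = 13037895 − 6537520 − 88088 + 44044 = 6456331.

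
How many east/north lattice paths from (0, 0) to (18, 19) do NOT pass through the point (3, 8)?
Number of paths = 16397815500

Total paths from (0, 0) to (18, 19): C(37, 18) = 17672631900. Paths through (3, 8): (paths (0, 0) → (3, 8)) × (paths (3, 8) → (18, 19)) = C(11, 3) · C(26, 15) = 165 · 7726160 = 1274816400. Avoidance count = 17672631900 − 1274816400 = 16397815500.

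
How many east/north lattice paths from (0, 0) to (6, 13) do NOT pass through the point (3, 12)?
Number of paths = 25312

Total paths from (0, 0) to (6, 13): C(19, 6) = 27132. Paths through (3, 12): (paths (0, 0) → (3, 12)) × (paths (3, 12) → (6, 13)) = C(15, 3) · C(4, 3) = 455 · 4 = 1820. Avoidance count = 27132 − 1820 = 25312.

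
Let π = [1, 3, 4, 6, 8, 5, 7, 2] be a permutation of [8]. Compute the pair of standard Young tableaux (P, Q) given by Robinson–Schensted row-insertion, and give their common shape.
P = [1, 2, 4, 5, 7] / [3, 8] / [6];  Q = [1, 2, 3, 4, 5] / [6, 7] / [8];  common shape = (5, 2, 1)

Row-insert the values π_1, π_2, … into P one at a time, bumping the leftmost entry strictly greater than the inserted value down to the next row. The recording tableau Q records, in position (i, j), the step at which that cell was added to P.
  Insert 1 (step 1): P = [1];  Q = [1]
  Insert 3 (step 2): P = [1, 3];  Q = [1, 2]
  Insert 4 (step 3): P = [1, 3, 4];  Q = [1, 2, 3]
  Insert 6 (step 4): P = [1, 3, 4, 6];  Q = [1, 2, 3, 4]
  Insert 8 (step 5): P = [1, 3, 4, 6, 8];  Q = [1, 2, 3, 4, 5]
  Insert 5 (step 6): P = [1, 3, 4, 5, 8] / [6];  Q = [1, 2, 3, 4, 5] / [6]
  Insert 7 (step 7): P = [1, 3, 4, 5, 7] / [6, 8];  Q = [1, 2, 3, 4, 5] / [6, 7]
  Insert 2 (step 8): P = [1, 2, 4, 5, 7] / [3, 8] / [6];  Q = [1, 2, 3, 4, 5] / [6, 7] / [8]
Final shape: (5, 2, 1).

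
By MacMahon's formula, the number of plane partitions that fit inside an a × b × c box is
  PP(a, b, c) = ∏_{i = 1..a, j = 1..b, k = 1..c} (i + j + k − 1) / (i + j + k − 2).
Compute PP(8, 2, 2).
PP(8, 2, 2) = 825

Evaluate the triple product over i = 1..8, j = 1..2, k = 1..2. The factors are (2/1) · (3/2) · (3/2) · (4/3) · (3/2) · (4/3) · (4/3) · (5/4) · … (32 factors total). The numerators and denominators telescope so the product is an integer; carrying out the multiplication exactly gives PP(8, 2, 2) = 825.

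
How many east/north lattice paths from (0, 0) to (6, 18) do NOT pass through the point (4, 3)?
Number of paths = 129836

Total paths from (0, 0) to (6, 18): C(24, 6) = 134596. Paths through (4, 3): (paths (0, 0) → (4, 3)) × (paths (4, 3) → (6, 18)) = C(7, 4) · C(17, 2) = 35 · 136 = 4760. Avoidance count = 134596 − 4760 = 129836.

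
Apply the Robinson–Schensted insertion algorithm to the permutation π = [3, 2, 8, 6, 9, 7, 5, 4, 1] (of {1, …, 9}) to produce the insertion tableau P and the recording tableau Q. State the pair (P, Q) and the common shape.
P = [1, 4, 7] / [2, 5, 9] / [3] / [6] / [8];  Q = [1, 3, 5] / [2, 4, 6] / [7] / [8] / [9];  common shape = (3, 3, 1, 1, 1)

Row-insert the values π_1, π_2, … into P one at a time, bumping the leftmost entry strictly greater than the inserted value down to the next row. The recording tableau Q records, in position (i, j), the step at which that cell was added to P.
  Insert 3 (step 1): P = [3];  Q = [1]
  Insert 2 (step 2): P = [2] / [3];  Q = [1] / [2]
  Insert 8 (step 3): P = [2, 8] / [3];  Q = [1, 3] / [2]
  Insert 6 (step 4): P = [2, 6] / [3, 8];  Q = [1, 3] / [2, 4]
  Insert 9 (step 5): P = [2, 6, 9] / [3, 8];  Q = [1, 3, 5] / [2, 4]
  Insert 7 (step 6): P = [2, 6, 7] / [3, 8, 9];  Q = [1, 3, 5] / [2, 4, 6]
  Insert 5 (step 7): P = [2, 5, 7] / [3, 6, 9] / [8];  Q = [1, 3, 5] / [2, 4, 6] / [7]
  Insert 4 (step 8): P = [2, 4, 7] / [3, 5, 9] / [6] / [8];  Q = [1, 3, 5] / [2, 4, 6] / [7] / [8]
  Insert 1 (step 9): P = [1, 4, 7] / [2, 5, 9] / [3] / [6] / [8];  Q = [1, 3, 5] / [2, 4, 6] / [7] / [8] / [9]
Final shape: (3, 3, 1, 1, 1).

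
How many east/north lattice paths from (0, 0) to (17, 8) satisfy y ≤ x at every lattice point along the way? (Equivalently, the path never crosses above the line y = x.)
Number of paths = 600875

By the reflection principle (André's argument), the number of monotone paths to (17, 8) with n ≤ m that never go above y = x is C(25, 17) − C(25, 18) = 1081575 − 480700 = 600875.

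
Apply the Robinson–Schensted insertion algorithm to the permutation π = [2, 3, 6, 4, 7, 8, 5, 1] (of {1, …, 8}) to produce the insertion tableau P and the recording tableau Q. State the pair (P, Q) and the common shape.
P = [1, 3, 4, 5, 8] / [2, 7] / [6];  Q = [1, 2, 3, 5, 6] / [4, 7] / [8];  common shape = (5, 2, 1)

Row-insert the values π_1, π_2, … into P one at a time, bumping the leftmost entry strictly greater than the inserted value down to the next row. The recording tableau Q records, in position (i, j), the step at which that cell was added to P.
  Insert 2 (step 1): P = [2];  Q = [1]
  Insert 3 (step 2): P = [2, 3];  Q = [1, 2]
  Insert 6 (step 3): P = [2, 3, 6];  Q = [1, 2, 3]
  Insert 4 (step 4): P = [2, 3, 4] / [6];  Q = [1, 2, 3] / [4]
  Insert 7 (step 5): P = [2, 3, 4, 7] / [6];  Q = [1, 2, 3, 5] / [4]
  Insert 8 (step 6): P = [2, 3, 4, 7, 8] / [6];  Q = [1, 2, 3, 5, 6] / [4]
  Insert 5 (step 7): P = [2, 3, 4, 5, 8] / [6, 7];  Q = [1, 2, 3, 5, 6] / [4, 7]
  Insert 1 (step 8): P = [1, 3, 4, 5, 8] / [2, 7] / [6];  Q = [1, 2, 3, 5, 6] / [4, 7] / [8]
Final shape: (5, 2, 1).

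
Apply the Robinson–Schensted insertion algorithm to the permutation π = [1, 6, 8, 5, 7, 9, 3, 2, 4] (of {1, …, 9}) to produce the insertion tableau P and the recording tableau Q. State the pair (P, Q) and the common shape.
P = [1, 2, 4, 9] / [3, 7] / [5, 8] / [6];  Q = [1, 2, 3, 6] / [4, 5] / [7, 9] / [8];  common shape = (4, 2, 2, 1)

Row-insert the values π_1, π_2, … into P one at a time, bumping the leftmost entry strictly greater than the inserted value down to the next row. The recording tableau Q records, in position (i, j), the step at which that cell was added to P.
  Insert 1 (step 1): P = [1];  Q = [1]
  Insert 6 (step 2): P = [1, 6];  Q = [1, 2]
  Insert 8 (step 3): P = [1, 6, 8];  Q = [1, 2, 3]
  Insert 5 (step 4): P = [1, 5, 8] / [6];  Q = [1, 2, 3] / [4]
  Insert 7 (step 5): P = [1, 5, 7] / [6, 8];  Q = [1, 2, 3] / [4, 5]
  Insert 9 (step 6): P = [1, 5, 7, 9] / [6, 8];  Q = [1, 2, 3, 6] / [4, 5]
  Insert 3 (step 7): P = [1, 3, 7, 9] / [5, 8] / [6];  Q = [1, 2, 3, 6] / [4, 5] / [7]
  Insert 2 (step 8): P = [1, 2, 7, 9] / [3, 8] / [5] / [6];  Q = [1, 2, 3, 6] / [4, 5] / [7] / [8]
  Insert 4 (step 9): P = [1, 2, 4, 9] / [3, 7] / [5, 8] / [6];  Q = [1, 2, 3, 6] / [4, 5] / [7, 9] / [8]
Final shape: (4, 2, 2, 1).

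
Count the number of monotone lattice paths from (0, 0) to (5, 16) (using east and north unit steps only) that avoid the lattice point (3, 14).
Number of paths = 16269

Total paths from (0, 0) to (5, 16): C(21, 5) = 20349. Paths through (3, 14): (paths (0, 0) → (3, 14)) × (paths (3, 14) → (5, 16)) = C(17, 3) · C(4, 2) = 680 · 6 = 4080. Avoidance count = 20349 − 4080 = 16269.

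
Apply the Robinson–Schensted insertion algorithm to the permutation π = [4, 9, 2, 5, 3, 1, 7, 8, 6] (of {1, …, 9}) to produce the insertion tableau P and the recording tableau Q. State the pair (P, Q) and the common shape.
P = [1, 3, 6, 8] / [2, 5, 7] / [4] / [9];  Q = [1, 2, 7, 8] / [3, 4, 9] / [5] / [6];  common shape = (4, 3, 1, 1)

Row-insert the values π_1, π_2, … into P one at a time, bumping the leftmost entry strictly greater than the inserted value down to the next row. The recording tableau Q records, in position (i, j), the step at which that cell was added to P.
  Insert 4 (step 1): P = [4];  Q = [1]
  Insert 9 (step 2): P = [4, 9];  Q = [1, 2]
  Insert 2 (step 3): P = [2, 9] / [4];  Q = [1, 2] / [3]
  Insert 5 (step 4): P = [2, 5] / [4, 9];  Q = [1, 2] / [3, 4]
  Insert 3 (step 5): P = [2, 3] / [4, 5] / [9];  Q = [1, 2] / [3, 4] / [5]
  Insert 1 (step 6): P = [1, 3] / [2, 5] / [4] / [9];  Q = [1, 2] / [3, 4] / [5] / [6]
  Insert 7 (step 7): P = [1, 3, 7] / [2, 5] / [4] / [9];  Q = [1, 2, 7] / [3, 4] / [5] / [6]
  Insert 8 (step 8): P = [1, 3, 7, 8] / [2, 5] / [4] / [9];  Q = [1, 2, 7, 8] / [3, 4] / [5] / [6]
  Insert 6 (step 9): P = [1, 3, 6, 8] / [2, 5, 7] / [4] / [9];  Q = [1, 2, 7, 8] / [3, 4, 9] / [5] / [6]
Final shape: (4, 3, 1, 1).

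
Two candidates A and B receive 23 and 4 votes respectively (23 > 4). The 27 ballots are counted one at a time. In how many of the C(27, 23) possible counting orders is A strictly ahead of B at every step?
Strict-lead orderings = 12350

Total orderings of the 27 votes with 23 for A: C(27, 23) = 17550. By the Bertrand ballot formula (Cycle Lemma / reflection principle), the number of orderings in which A is strictly ahead of B throughout is (p − q)/(p + q) · C(p + q, p) = (23 − 4)/(23 + 4) · 17550 = 12350.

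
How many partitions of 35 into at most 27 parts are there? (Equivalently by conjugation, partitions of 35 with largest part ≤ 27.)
p(35, parts ≤ 27) = 14838

Use the recurrence p(n, m) = p(n, m−1) + p(n−m, m): either the largest part is < m (count p(n, m−1)) or the largest part is exactly m (remove one copy of m, count p(n−m, m)). With p(0, ·) = 1 this gives p(35, parts ≤ 27) = 14838. (By conjugating Young diagrams, this also counts partitions of 35 into at most 27 parts.)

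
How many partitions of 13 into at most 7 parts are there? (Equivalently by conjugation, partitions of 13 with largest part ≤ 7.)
p(13, parts ≤ 7) = 82

Partitions of 13 with all parts ≤ 7: 7+6, 7+5+1, 7+4+2, 7+4+1+1, 7+3+3, 7+3+2+1, 7+3+1+1+1, 7+2+2+2, 7+2+2+1+1, 7+2+1+1+1+1, 7+1+1+1+1+1+1, 6+6+1, 6+5+2, 6+5+1+1, 6+4+3, 6+4+2+1, 6+4+1+1+1, 6+3+3+1, 6+3+2+2, 6+3+2+1+1, 6+3+1+1+1+1, 6+2+2+2+1, 6+2+2+1+1+1, 6+2+1+1+1+1+1, 6+1+1+1+1+1+1+1, 5+5+3, 5+5+2+1, 5+5+1+1+1, 5+4+4, 5+4+3+1, … (82 total). Count = 82.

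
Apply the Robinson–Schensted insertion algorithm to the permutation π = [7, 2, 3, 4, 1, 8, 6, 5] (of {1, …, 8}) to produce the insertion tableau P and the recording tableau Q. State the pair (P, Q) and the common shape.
P = [1, 3, 4, 5] / [2, 6] / [7, 8];  Q = [1, 3, 4, 6] / [2, 7] / [5, 8];  common shape = (4, 2, 2)

Row-insert the values π_1, π_2, … into P one at a time, bumping the leftmost entry strictly greater than the inserted value down to the next row. The recording tableau Q records, in position (i, j), the step at which that cell was added to P.
  Insert 7 (step 1): P = [7];  Q = [1]
  Insert 2 (step 2): P = [2] / [7];  Q = [1] / [2]
  Insert 3 (step 3): P = [2, 3] / [7];  Q = [1, 3] / [2]
  Insert 4 (step 4): P = [2, 3, 4] / [7];  Q = [1, 3, 4] / [2]
  Insert 1 (step 5): P = [1, 3, 4] / [2] / [7];  Q = [1, 3, 4] / [2] / [5]
  Insert 8 (step 6): P = [1, 3, 4, 8] / [2] / [7];  Q = [1, 3, 4, 6] / [2] / [5]
  Insert 6 (step 7): P = [1, 3, 4, 6] / [2, 8] / [7];  Q = [1, 3, 4, 6] / [2, 7] / [5]
  Insert 5 (step 8): P = [1, 3, 4, 5] / [2, 6] / [7, 8];  Q = [1, 3, 4, 6] / [2, 7] / [5, 8]
Final shape: (4, 2, 2).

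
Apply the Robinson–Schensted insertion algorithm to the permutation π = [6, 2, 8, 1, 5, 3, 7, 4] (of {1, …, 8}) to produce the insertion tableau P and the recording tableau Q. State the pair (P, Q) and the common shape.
P = [1, 3, 4] / [2, 5, 7] / [6, 8];  Q = [1, 3, 7] / [2, 5, 8] / [4, 6];  common shape = (3, 3, 2)

Row-insert the values π_1, π_2, … into P one at a time, bumping the leftmost entry strictly greater than the inserted value down to the next row. The recording tableau Q records, in position (i, j), the step at which that cell was added to P.
  Insert 6 (step 1): P = [6];  Q = [1]
  Insert 2 (step 2): P = [2] / [6];  Q = [1] / [2]
  Insert 8 (step 3): P = [2, 8] / [6];  Q = [1, 3] / [2]
  Insert 1 (step 4): P = [1, 8] / [2] / [6];  Q = [1, 3] / [2] / [4]
  Insert 5 (step 5): P = [1, 5] / [2, 8] / [6];  Q = [1, 3] / [2, 5] / [4]
  Insert 3 (step 6): P = [1, 3] / [2, 5] / [6, 8];  Q = [1, 3] / [2, 5] / [4, 6]
  Insert 7 (step 7): P = [1, 3, 7] / [2, 5] / [6, 8];  Q = [1, 3, 7] / [2, 5] / [4, 6]
  Insert 4 (step 8): P = [1, 3, 4] / [2, 5, 7] / [6, 8];  Q = [1, 3, 7] / [2, 5, 8] / [4, 6]
Final shape: (3, 3, 2).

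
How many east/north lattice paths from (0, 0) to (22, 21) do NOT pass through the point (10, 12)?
Number of paths = 861980823080

Total paths from (0, 0) to (22, 21): C(43, 22) = 1052049481860. Paths through (10, 12): (paths (0, 0) → (10, 12)) × (paths (10, 12) → (22, 21)) = C(22, 10) · C(21, 12) = 646646 · 293930 = 190068658780. Avoidance count = 1052049481860 − 190068658780 = 861980823080.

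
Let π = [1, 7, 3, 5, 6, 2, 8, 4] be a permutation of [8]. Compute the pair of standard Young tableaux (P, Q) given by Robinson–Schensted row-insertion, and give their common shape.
P = [1, 2, 4, 6, 8] / [3, 5] / [7];  Q = [1, 2, 4, 5, 7] / [3, 8] / [6];  common shape = (5, 2, 1)

Row-insert the values π_1, π_2, … into P one at a time, bumping the leftmost entry strictly greater than the inserted value down to the next row. The recording tableau Q records, in position (i, j), the step at which that cell was added to P.
  Insert 1 (step 1): P = [1];  Q = [1]
  Insert 7 (step 2): P = [1, 7];  Q = [1, 2]
  Insert 3 (step 3): P = [1, 3] / [7];  Q = [1, 2] / [3]
  Insert 5 (step 4): P = [1, 3, 5] / [7];  Q = [1, 2, 4] / [3]
  Insert 6 (step 5): P = [1, 3, 5, 6] / [7];  Q = [1, 2, 4, 5] / [3]
  Insert 2 (step 6): P = [1, 2, 5, 6] / [3] / [7];  Q = [1, 2, 4, 5] / [3] / [6]
  Insert 8 (step 7): P = [1, 2, 5, 6, 8] / [3] / [7];  Q = [1, 2, 4, 5, 7] / [3] / [6]
  Insert 4 (step 8): P = [1, 2, 4, 6, 8] / [3, 5] / [7];  Q = [1, 2, 4, 5, 7] / [3, 8] / [6]
Final shape: (5, 2, 1).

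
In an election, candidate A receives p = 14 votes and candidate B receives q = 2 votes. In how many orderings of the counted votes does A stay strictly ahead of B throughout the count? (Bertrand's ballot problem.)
Strict-lead orderings = 90

Total orderings of the 16 votes with 14 for A: C(16, 14) = 120. By the Bertrand ballot formula (Cycle Lemma / reflection principle), the number of orderings in which A is strictly ahead of B throughout is (p − q)/(p + q) · C(p + q, p) = (14 − 2)/(14 + 2) · 120 = 90.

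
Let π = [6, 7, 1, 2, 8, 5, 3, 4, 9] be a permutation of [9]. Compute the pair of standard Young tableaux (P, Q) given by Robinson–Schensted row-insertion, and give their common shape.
P = [1, 2, 3, 4, 9] / [5, 7, 8] / [6];  Q = [1, 2, 5, 8, 9] / [3, 4, 6] / [7];  common shape = (5, 3, 1)

Row-insert the values π_1, π_2, … into P one at a time, bumping the leftmost entry strictly greater than the inserted value down to the next row. The recording tableau Q records, in position (i, j), the step at which that cell was added to P.
  Insert 6 (step 1): P = [6];  Q = [1]
  Insert 7 (step 2): P = [6, 7];  Q = [1, 2]
  Insert 1 (step 3): P = [1, 7] / [6];  Q = [1, 2] / [3]
  Insert 2 (step 4): P = [1, 2] / [6, 7];  Q = [1, 2] / [3, 4]
  Insert 8 (step 5): P = [1, 2, 8] / [6, 7];  Q = [1, 2, 5] / [3, 4]
  Insert 5 (step 6): P = [1, 2, 5] / [6, 7, 8];  Q = [1, 2, 5] / [3, 4, 6]
  Insert 3 (step 7): P = [1, 2, 3] / [5, 7, 8] / [6];  Q = [1, 2, 5] / [3, 4, 6] / [7]
  Insert 4 (step 8): P = [1, 2, 3, 4] / [5, 7, 8] / [6];  Q = [1, 2, 5, 8] / [3, 4, 6] / [7]
  Insert 9 (step 9): P = [1, 2, 3, 4, 9] / [5, 7, 8] / [6];  Q = [1, 2, 5, 8, 9] / [3, 4, 6] / [7]
Final shape: (5, 3, 1).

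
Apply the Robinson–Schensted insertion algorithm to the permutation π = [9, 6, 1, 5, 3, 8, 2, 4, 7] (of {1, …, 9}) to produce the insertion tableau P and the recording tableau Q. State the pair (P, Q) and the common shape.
P = [1, 2, 4, 7] / [3, 8] / [5] / [6] / [9];  Q = [1, 4, 6, 9] / [2, 8] / [3] / [5] / [7];  common shape = (4, 2, 1, 1, 1)

Row-insert the values π_1, π_2, … into P one at a time, bumping the leftmost entry strictly greater than the inserted value down to the next row. The recording tableau Q records, in position (i, j), the step at which that cell was added to P.
  Insert 9 (step 1): P = [9];  Q = [1]
  Insert 6 (step 2): P = [6] / [9];  Q = [1] / [2]
  Insert 1 (step 3): P = [1] / [6] / [9];  Q = [1] / [2] / [3]
  Insert 5 (step 4): P = [1, 5] / [6] / [9];  Q = [1, 4] / [2] / [3]
  Insert 3 (step 5): P = [1, 3] / [5] / [6] / [9];  Q = [1, 4] / [2] / [3] / [5]
  Insert 8 (step 6): P = [1, 3, 8] / [5] / [6] / [9];  Q = [1, 4, 6] / [2] / [3] / [5]
  Insert 2 (step 7): P = [1, 2, 8] / [3] / [5] / [6] / [9];  Q = [1, 4, 6] / [2] / [3] / [5] / [7]
  Insert 4 (step 8): P = [1, 2, 4] / [3, 8] / [5] / [6] / [9];  Q = [1, 4, 6] / [2, 8] / [3] / [5] / [7]
  Insert 7 (step 9): P = [1, 2, 4, 7] / [3, 8] / [5] / [6] / [9];  Q = [1, 4, 6, 9] / [2, 8] / [3] / [5] / [7]
Final shape: (4, 2, 1, 1, 1).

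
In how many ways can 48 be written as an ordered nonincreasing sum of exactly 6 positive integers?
p(48, 6 parts) = 4494

Partitions of n into exactly k parts are in bijection with partitions of n − k into at most k parts (subtract 1 from each part). So p(48, exactly 6) = p(42, parts ≤ 6). Computing via the recurrence p(m, j) = p(m, j−1) + p(m−j, j) gives 4494.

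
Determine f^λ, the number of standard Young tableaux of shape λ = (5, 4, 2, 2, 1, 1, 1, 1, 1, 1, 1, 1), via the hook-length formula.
# SYT of shape (5, 4, 2, 2, 1, 1, 1, 1, 1, 1, 1, 1) = 30610710

Hook-length formula: f^λ = n! / Π hook(c), product over all cells c of the Young diagram. For λ = (5, 4, 2, 2, 1, 1, 1, 1, 1, 1, 1, 1), n = 21 boxes. Hook lengths by row (left-to-right, top-to-bottom): [16, 7, 4, 3, 1]; [14, 5, 2, 1]; [11, 2]; [10, 1]; [8]; [7]; [6]; [5]; [4]; [3]; [2]; [1]. Product of hooks = 1669054464000. So f^λ = 21! / 1669054464000 = 51090942171709440000 / 1669054464000 = 30610710.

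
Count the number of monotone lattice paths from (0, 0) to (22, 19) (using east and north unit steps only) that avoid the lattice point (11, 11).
Number of paths = 191344708776

Total paths from (0, 0) to (22, 19): C(41, 22) = 244662670200. Paths through (11, 11): (paths (0, 0) → (11, 11)) × (paths (11, 11) → (22, 19)) = C(22, 11) · C(19, 11) = 705432 · 75582 = 53317961424. Avoidance count = 244662670200 − 53317961424 = 191344708776.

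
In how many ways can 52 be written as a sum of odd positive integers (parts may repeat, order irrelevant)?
p_odd(52) = 4582

Enumerate partitions using only odd parts via the recurrence o(n, m) = o(n, m−2) + o(n−m, m) over odd m, starting from the largest odd part ≤ n. This gives p_odd(52) = 4582. (Euler's theorem: equals the count of distinct-part partitions.)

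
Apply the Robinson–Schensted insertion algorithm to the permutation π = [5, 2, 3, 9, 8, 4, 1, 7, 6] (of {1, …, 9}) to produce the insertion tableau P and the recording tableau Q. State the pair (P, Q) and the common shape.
P = [1, 3, 4, 6] / [2, 7] / [5, 8] / [9];  Q = [1, 3, 4, 8] / [2, 5] / [6, 9] / [7];  common shape = (4, 2, 2, 1)

Row-insert the values π_1, π_2, … into P one at a time, bumping the leftmost entry strictly greater than the inserted value down to the next row. The recording tableau Q records, in position (i, j), the step at which that cell was added to P.
  Insert 5 (step 1): P = [5];  Q = [1]
  Insert 2 (step 2): P = [2] / [5];  Q = [1] / [2]
  Insert 3 (step 3): P = [2, 3] / [5];  Q = [1, 3] / [2]
  Insert 9 (step 4): P = [2, 3, 9] / [5];  Q = [1, 3, 4] / [2]
  Insert 8 (step 5): P = [2, 3, 8] / [5, 9];  Q = [1, 3, 4] / [2, 5]
  Insert 4 (step 6): P = [2, 3, 4] / [5, 8] / [9];  Q = [1, 3, 4] / [2, 5] / [6]
  Insert 1 (step 7): P = [1, 3, 4] / [2, 8] / [5] / [9];  Q = [1, 3, 4] / [2, 5] / [6] / [7]
  Insert 7 (step 8): P = [1, 3, 4, 7] / [2, 8] / [5] / [9];  Q = [1, 3, 4, 8] / [2, 5] / [6] / [7]
  Insert 6 (step 9): P = [1, 3, 4, 6] / [2, 7] / [5, 8] / [9];  Q = [1, 3, 4, 8] / [2, 5] / [6, 9] / [7]
Final shape: (4, 2, 2, 1).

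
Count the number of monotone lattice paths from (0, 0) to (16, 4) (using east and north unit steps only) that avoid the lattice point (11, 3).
Number of paths = 2661

Total paths from (0, 0) to (16, 4): C(20, 16) = 4845. Paths through (11, 3): (paths (0, 0) → (11, 3)) × (paths (11, 3) → (16, 4)) = C(14, 11) · C(6, 5) = 364 · 6 = 2184. Avoidance count = 4845 − 2184 = 2661.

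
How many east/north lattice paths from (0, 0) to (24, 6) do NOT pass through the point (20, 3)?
Number of paths = 531790

Total paths from (0, 0) to (24, 6): C(30, 24) = 593775. Paths through (20, 3): (paths (0, 0) → (20, 3)) × (paths (20, 3) → (24, 6)) = C(23, 20) · C(7, 4) = 1771 · 35 = 61985. Avoidance count = 593775 − 61985 = 531790.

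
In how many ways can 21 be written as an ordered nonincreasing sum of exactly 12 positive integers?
p(21, 12 parts) = 30

Partitions of n into exactly k parts are in bijection with partitions of n − k into at most k parts (subtract 1 from each part). So p(21, exactly 12) = p(9, parts ≤ 12). Computing via the recurrence p(m, j) = p(m, j−1) + p(m−j, j) gives 30.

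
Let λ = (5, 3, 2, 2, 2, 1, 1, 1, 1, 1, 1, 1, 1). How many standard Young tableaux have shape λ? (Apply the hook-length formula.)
# SYT of shape (5, 3, 2, 2, 2, 1, 1, 1, 1, 1, 1, 1, 1) = 46216170

Hook-length formula: f^λ = n! / Π hook(c), product over all cells c of the Young diagram. For λ = (5, 3, 2, 2, 2, 1, 1, 1, 1, 1, 1, 1, 1), n = 22 boxes. Hook lengths by row (left-to-right, top-to-bottom): [17, 8, 4, 2, 1]; [14, 5, 1]; [12, 3]; [11, 2]; [10, 1]; [8]; [7]; [6]; [5]; [4]; [3]; [2]; [1]. Product of hooks = 24320507904000. So f^λ = 22! / 24320507904000 = 1124000727777607680000 / 24320507904000 = 46216170.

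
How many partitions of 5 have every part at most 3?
p(5, parts ≤ 3) = 5

Partitions of 5 with all parts ≤ 3: 3+2, 3+1+1, 2+2+1, 2+1+1+1, 1+1+1+1+1. Count = 5.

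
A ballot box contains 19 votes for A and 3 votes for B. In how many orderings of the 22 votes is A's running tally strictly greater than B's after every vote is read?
Strict-lead orderings = 1120

Total orderings of the 22 votes with 19 for A: C(22, 19) = 1540. By the Bertrand ballot formula (Cycle Lemma / reflection principle), the number of orderings in which A is strictly ahead of B throughout is (p − q)/(p + q) · C(p + q, p) = (19 − 3)/(19 + 3) · 1540 = 1120.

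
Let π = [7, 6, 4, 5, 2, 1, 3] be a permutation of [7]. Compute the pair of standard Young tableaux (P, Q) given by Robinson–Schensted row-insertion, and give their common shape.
P = [1, 3] / [2, 5] / [4] / [6] / [7];  Q = [1, 4] / [2, 7] / [3] / [5] / [6];  common shape = (2, 2, 1, 1, 1)

Row-insert the values π_1, π_2, … into P one at a time, bumping the leftmost entry strictly greater than the inserted value down to the next row. The recording tableau Q records, in position (i, j), the step at which that cell was added to P.
  Insert 7 (step 1): P = [7];  Q = [1]
  Insert 6 (step 2): P = [6] / [7];  Q = [1] / [2]
  Insert 4 (step 3): P = [4] / [6] / [7];  Q = [1] / [2] / [3]
  Insert 5 (step 4): P = [4, 5] / [6] / [7];  Q = [1, 4] / [2] / [3]
  Insert 2 (step 5): P = [2, 5] / [4] / [6] / [7];  Q = [1, 4] / [2] / [3] / [5]
  Insert 1 (step 6): P = [1, 5] / [2] / [4] / [6] / [7];  Q = [1, 4] / [2] / [3] / [5] / [6]
  Insert 3 (step 7): P = [1, 3] / [2, 5] / [4] / [6] / [7];  Q = [1, 4] / [2, 7] / [3] / [5] / [6]
Final shape: (2, 2, 1, 1, 1).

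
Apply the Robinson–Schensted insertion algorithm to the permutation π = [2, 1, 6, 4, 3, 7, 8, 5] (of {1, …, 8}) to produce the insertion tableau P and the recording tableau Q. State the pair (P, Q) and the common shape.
P = [1, 3, 5, 8] / [2, 4, 7] / [6];  Q = [1, 3, 6, 7] / [2, 4, 8] / [5];  common shape = (4, 3, 1)

Row-insert the values π_1, π_2, … into P one at a time, bumping the leftmost entry strictly greater than the inserted value down to the next row. The recording tableau Q records, in position (i, j), the step at which that cell was added to P.
  Insert 2 (step 1): P = [2];  Q = [1]
  Insert 1 (step 2): P = [1] / [2];  Q = [1] / [2]
  Insert 6 (step 3): P = [1, 6] / [2];  Q = [1, 3] / [2]
  Insert 4 (step 4): P = [1, 4] / [2, 6];  Q = [1, 3] / [2, 4]
  Insert 3 (step 5): P = [1, 3] / [2, 4] / [6];  Q = [1, 3] / [2, 4] / [5]
  Insert 7 (step 6): P = [1, 3, 7] / [2, 4] / [6];  Q = [1, 3, 6] / [2, 4] / [5]
  Insert 8 (step 7): P = [1, 3, 7, 8] / [2, 4] / [6];  Q = [1, 3, 6, 7] / [2, 4] / [5]
  Insert 5 (step 8): P = [1, 3, 5, 8] / [2, 4, 7] / [6];  Q = [1, 3, 6, 7] / [2, 4, 8] / [5]
Final shape: (4, 3, 1).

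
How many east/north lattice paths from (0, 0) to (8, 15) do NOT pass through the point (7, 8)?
Number of paths = 438834

Total paths from (0, 0) to (8, 15): C(23, 8) = 490314. Paths through (7, 8): (paths (0, 0) → (7, 8)) × (paths (7, 8) → (8, 15)) = C(15, 7) · C(8, 1) = 6435 · 8 = 51480. Avoidance count = 490314 − 51480 = 438834.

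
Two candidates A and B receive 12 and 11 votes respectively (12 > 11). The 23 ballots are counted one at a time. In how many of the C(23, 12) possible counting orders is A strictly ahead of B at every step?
Strict-lead orderings = 58786

Total orderings of the 23 votes with 12 for A: C(23, 12) = 1352078. By the Bertrand ballot formula (Cycle Lemma / reflection principle), the number of orderings in which A is strictly ahead of B throughout is (p − q)/(p + q) · C(p + q, p) = (12 − 11)/(12 + 11) · 1352078 = 58786.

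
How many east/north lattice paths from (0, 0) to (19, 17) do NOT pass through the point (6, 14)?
Number of paths = 8575791000

Total paths from (0, 0) to (19, 17): C(36, 19) = 8597496600. Paths through (6, 14): (paths (0, 0) → (6, 14)) × (paths (6, 14) → (19, 17)) = C(20, 6) · C(16, 13) = 38760 · 560 = 21705600. Avoidance count = 8597496600 − 21705600 = 8575791000.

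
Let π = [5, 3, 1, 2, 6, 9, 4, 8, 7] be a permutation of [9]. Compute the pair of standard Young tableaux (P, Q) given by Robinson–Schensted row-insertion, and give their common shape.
P = [1, 2, 4, 7] / [3, 6, 8] / [5, 9];  Q = [1, 4, 5, 6] / [2, 7, 8] / [3, 9];  common shape = (4, 3, 2)

Row-insert the values π_1, π_2, … into P one at a time, bumping the leftmost entry strictly greater than the inserted value down to the next row. The recording tableau Q records, in position (i, j), the step at which that cell was added to P.
  Insert 5 (step 1): P = [5];  Q = [1]
  Insert 3 (step 2): P = [3] / [5];  Q = [1] / [2]
  Insert 1 (step 3): P = [1] / [3] / [5];  Q = [1] / [2] / [3]
  Insert 2 (step 4): P = [1, 2] / [3] / [5];  Q = [1, 4] / [2] / [3]
  Insert 6 (step 5): P = [1, 2, 6] / [3] / [5];  Q = [1, 4, 5] / [2] / [3]
  Insert 9 (step 6): P = [1, 2, 6, 9] / [3] / [5];  Q = [1, 4, 5, 6] / [2] / [3]
  Insert 4 (step 7): P = [1, 2, 4, 9] / [3, 6] / [5];  Q = [1, 4, 5, 6] / [2, 7] / [3]
  Insert 8 (step 8): P = [1, 2, 4, 8] / [3, 6, 9] / [5];  Q = [1, 4, 5, 6] / [2, 7, 8] / [3]
  Insert 7 (step 9): P = [1, 2, 4, 7] / [3, 6, 8] / [5, 9];  Q = [1, 4, 5, 6] / [2, 7, 8] / [3, 9]
Final shape: (4, 3, 2).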